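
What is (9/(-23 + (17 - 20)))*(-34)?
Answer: 153/13 ≈ 11.769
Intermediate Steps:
(9/(-23 + (17 - 20)))*(-34) = (9/(-23 - 3))*(-34) = (9/(-26))*(-34) = -1/26*9*(-34) = -9/26*(-34) = 153/13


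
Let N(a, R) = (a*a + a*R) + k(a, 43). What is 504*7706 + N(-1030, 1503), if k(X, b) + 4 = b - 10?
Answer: 3396663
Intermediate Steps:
k(X, b) = -14 + b (k(X, b) = -4 + (b - 10) = -4 + (-10 + b) = -14 + b)
N(a, R) = 29 + a² + R*a (N(a, R) = (a*a + a*R) + (-14 + 43) = (a² + R*a) + 29 = 29 + a² + R*a)
504*7706 + N(-1030, 1503) = 504*7706 + (29 + (-1030)² + 1503*(-1030)) = 3883824 + (29 + 1060900 - 1548090) = 3883824 - 487161 = 3396663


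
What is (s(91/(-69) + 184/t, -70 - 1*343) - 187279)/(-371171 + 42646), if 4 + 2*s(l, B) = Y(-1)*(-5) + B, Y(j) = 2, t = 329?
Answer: 74997/131410 ≈ 0.57071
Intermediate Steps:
s(l, B) = -7 + B/2 (s(l, B) = -2 + (2*(-5) + B)/2 = -2 + (-10 + B)/2 = -2 + (-5 + B/2) = -7 + B/2)
(s(91/(-69) + 184/t, -70 - 1*343) - 187279)/(-371171 + 42646) = ((-7 + (-70 - 1*343)/2) - 187279)/(-371171 + 42646) = ((-7 + (-70 - 343)/2) - 187279)/(-328525) = ((-7 + (½)*(-413)) - 187279)*(-1/328525) = ((-7 - 413/2) - 187279)*(-1/328525) = (-427/2 - 187279)*(-1/328525) = -374985/2*(-1/328525) = 74997/131410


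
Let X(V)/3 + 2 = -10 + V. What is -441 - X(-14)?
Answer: -363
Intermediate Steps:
X(V) = -36 + 3*V (X(V) = -6 + 3*(-10 + V) = -6 + (-30 + 3*V) = -36 + 3*V)
-441 - X(-14) = -441 - (-36 + 3*(-14)) = -441 - (-36 - 42) = -441 - 1*(-78) = -441 + 78 = -363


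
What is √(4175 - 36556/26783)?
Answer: √2993869867227/26783 ≈ 64.604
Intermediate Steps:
√(4175 - 36556/26783) = √(111782469/26783) = √2993869867227/26783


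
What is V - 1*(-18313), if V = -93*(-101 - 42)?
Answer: 31612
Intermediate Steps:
V = 13299 (V = -93*(-143) = 13299)
V - 1*(-18313) = 13299 - 1*(-18313) = 13299 + 18313 = 31612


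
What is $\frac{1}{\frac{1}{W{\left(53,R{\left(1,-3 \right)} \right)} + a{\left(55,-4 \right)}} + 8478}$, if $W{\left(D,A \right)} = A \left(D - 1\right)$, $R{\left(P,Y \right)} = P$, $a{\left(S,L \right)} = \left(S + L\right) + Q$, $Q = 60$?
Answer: $\frac{163}{1381915} \approx 0.00011795$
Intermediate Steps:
$a{\left(S,L \right)} = 60 + L + S$ ($a{\left(S,L \right)} = \left(S + L\right) + 60 = \left(L + S\right) + 60 = 60 + L + S$)
$W{\left(D,A \right)} = A \left(-1 + D\right)$
$\frac{1}{\frac{1}{W{\left(53,R{\left(1,-3 \right)} \right)} + a{\left(55,-4 \right)}} + 8478} = \frac{1}{\frac{1}{1 \left(-1 + 53\right) + \left(60 - 4 + 55\right)} + 8478} = \frac{1}{\frac{1}{1 \cdot 52 + 111} + 8478} = \frac{1}{\frac{1}{52 + 111} + 8478} = \frac{1}{\frac{1}{163} + 8478} = \frac{1}{\frac{1381915}{163}} = \frac{163}{1381915}$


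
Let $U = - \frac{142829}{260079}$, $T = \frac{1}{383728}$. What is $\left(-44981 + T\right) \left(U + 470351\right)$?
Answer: $- \frac{527860854290937502075}{24949898628} \approx -2.1157 \cdot 10^{10}$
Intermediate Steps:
$T = \frac{1}{383728} \approx 2.606 \cdot 10^{-6}$
$U = - \frac{142829}{260079}$ ($U = \left(-142829\right) \frac{1}{260079} = - \frac{142829}{260079} \approx -0.54918$)
$\left(-44981 + T\right) \left(U + 470351\right) = \left(-44981 + \frac{1}{383728}\right) \left(- \frac{142829}{260079} + 470351\right) = \left(- \frac{17260469167}{383728}\right) \frac{122328274900}{260079} = - \frac{527860854290937502075}{24949898628}$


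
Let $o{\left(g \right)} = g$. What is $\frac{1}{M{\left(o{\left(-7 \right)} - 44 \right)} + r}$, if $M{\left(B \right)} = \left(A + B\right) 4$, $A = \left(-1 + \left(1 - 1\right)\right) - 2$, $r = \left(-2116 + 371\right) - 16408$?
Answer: $- \frac{1}{18369} \approx -5.444 \cdot 10^{-5}$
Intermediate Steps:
$r = -18153$ ($r = -1745 - 16408 = -18153$)
$A = -3$ ($A = \left(-1 + \left(1 - 1\right)\right) - 2 = \left(-1 + 0\right) - 2 = -1 - 2 = -3$)
$M{\left(B \right)} = -12 + 4 B$ ($M{\left(B \right)} = \left(-3 + B\right) 4 = -12 + 4 B$)
$\frac{1}{M{\left(o{\left(-7 \right)} - 44 \right)} + r} = \frac{1}{\left(-12 + 4 \left(-7 - 44\right)\right) - 18153} = \frac{1}{\left(-12 + 4 \left(-51\right)\right) - 18153} = \frac{1}{\left(-12 - 204\right) - 18153} = \frac{1}{-216 - 18153} = \frac{1}{-18369} = - \frac{1}{18369}$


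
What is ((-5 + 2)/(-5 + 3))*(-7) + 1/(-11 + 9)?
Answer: -11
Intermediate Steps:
((-5 + 2)/(-5 + 3))*(-7) + 1/(-11 + 9) = -3/(-2)*(-7) + 1/(-2) = -3*(-½)*(-7) - ½ = (3/2)*(-7) - ½ = -21/2 - ½ = -11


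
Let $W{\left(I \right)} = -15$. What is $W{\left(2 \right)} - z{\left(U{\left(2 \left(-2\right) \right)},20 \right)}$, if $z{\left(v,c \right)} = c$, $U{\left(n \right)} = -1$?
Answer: $-35$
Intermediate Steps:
$W{\left(2 \right)} - z{\left(U{\left(2 \left(-2\right) \right)},20 \right)} = -15 - 20 = -35$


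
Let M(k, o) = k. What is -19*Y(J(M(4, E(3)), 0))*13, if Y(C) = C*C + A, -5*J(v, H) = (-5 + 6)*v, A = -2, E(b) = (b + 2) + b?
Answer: 8398/25 ≈ 335.92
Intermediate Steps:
E(b) = 2 + 2*b (E(b) = (2 + b) + b = 2 + 2*b)
J(v, H) = -v/5 (J(v, H) = -(-5 + 6)*v/5 = -v/5)
Y(C) = -2 + C² (Y(C) = C*C - 2 = C² - 2 = -2 + C²)
-19*Y(J(M(4, E(3)), 0))*13 = -19*(-2 + (-⅕*4)²)*13 = -19*(-2 + (-⅘)²)*13 = -19*(-2 + 16/25)*13 = -19*(-34/25)*13 = (646/25)*13 = 8398/25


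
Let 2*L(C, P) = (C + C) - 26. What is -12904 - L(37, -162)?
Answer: -12928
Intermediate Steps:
L(C, P) = -13 + C (L(C, P) = ((C + C) - 26)/2 = (2*C - 26)/2 = (-26 + 2*C)/2 = -13 + C)
-12904 - L(37, -162) = -12904 - (-13 + 37) = -12904 - 1*24 = -12904 - 24 = -12928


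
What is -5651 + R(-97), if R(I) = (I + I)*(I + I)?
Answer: 31985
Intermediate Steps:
R(I) = 4*I² (R(I) = (2*I)*(2*I) = 4*I²)
-5651 + R(-97) = -5651 + 4*(-97)² = -5651 + 4*9409 = -5651 + 37636 = 31985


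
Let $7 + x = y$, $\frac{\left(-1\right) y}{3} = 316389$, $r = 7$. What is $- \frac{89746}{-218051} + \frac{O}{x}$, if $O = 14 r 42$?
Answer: $\frac{42143535944}{103484169937} \approx 0.40725$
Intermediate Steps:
$y = -949167$ ($y = \left(-3\right) 316389 = -949167$)
$x = -949174$ ($x = -7 - 949167 = -949174$)
$O = 4116$ ($O = 14 \cdot 7 \cdot 42 = 98 \cdot 42 = 4116$)
$- \frac{89746}{-218051} + \frac{O}{x} = - \frac{89746}{-218051} + \frac{4116}{-949174} = \left(-89746\right) \left(- \frac{1}{218051}\right) + 4116 \left(- \frac{1}{949174}\right) = \frac{89746}{218051} - \frac{2058}{474587} = \frac{42143535944}{103484169937}$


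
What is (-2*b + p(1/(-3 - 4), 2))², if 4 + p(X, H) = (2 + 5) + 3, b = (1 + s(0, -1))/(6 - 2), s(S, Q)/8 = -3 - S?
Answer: 1225/4 ≈ 306.25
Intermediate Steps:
s(S, Q) = -24 - 8*S (s(S, Q) = 8*(-3 - S) = -24 - 8*S)
b = -23/4 (b = (1 + (-24 - 8*0))/(6 - 2) = (1 + (-24 + 0))/4 = (1 - 24)*(¼) = -23*¼ = -23/4 ≈ -5.7500)
p(X, H) = 6 (p(X, H) = -4 + ((2 + 5) + 3) = -4 + (7 + 3) = -4 + 10 = 6)
(-2*b + p(1/(-3 - 4), 2))² = (-2*(-23/4) + 6)² = (23/2 + 6)² = (35/2)² = 1225/4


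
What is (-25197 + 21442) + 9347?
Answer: 5592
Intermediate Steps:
(-25197 + 21442) + 9347 = -3755 + 9347 = 5592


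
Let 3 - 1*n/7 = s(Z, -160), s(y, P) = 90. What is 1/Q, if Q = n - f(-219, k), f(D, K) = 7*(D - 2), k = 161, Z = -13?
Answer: 1/938 ≈ 0.0010661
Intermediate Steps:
n = -609 (n = 21 - 7*90 = 21 - 630 = -609)
f(D, K) = -14 + 7*D (f(D, K) = 7*(-2 + D) = -14 + 7*D)
Q = 938 (Q = -609 - (-14 + 7*(-219)) = -609 - (-14 - 1533) = -609 - 1*(-1547) = -609 + 1547 = 938)
1/Q = 1/938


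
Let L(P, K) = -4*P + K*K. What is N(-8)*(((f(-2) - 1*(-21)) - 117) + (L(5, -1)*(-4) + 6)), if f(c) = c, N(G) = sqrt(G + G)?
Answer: -64*I ≈ -64.0*I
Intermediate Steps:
N(G) = sqrt(2)*sqrt(G) (N(G) = sqrt(2*G) = sqrt(2)*sqrt(G))
L(P, K) = K**2 - 4*P (L(P, K) = -4*P + K**2 = K**2 - 4*P)
N(-8)*(((f(-2) - 1*(-21)) - 117) + (L(5, -1)*(-4) + 6)) = (sqrt(2)*sqrt(-8))*(((-2 - 1*(-21)) - 117) + (((-1)**2 - 4*5)*(-4) + 6)) = (sqrt(2)*(2*I*sqrt(2)))*(((-2 + 21) - 117) + ((1 - 20)*(-4) + 6)) = (4*I)*((19 - 117) + (-19*(-4) + 6)) = (4*I)*(-98 + (76 + 6)) = (4*I)*(-98 + 82) = (4*I)*(-16) = -64*I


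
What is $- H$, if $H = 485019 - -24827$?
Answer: $-509846$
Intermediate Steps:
$H = 509846$ ($H = 485019 + 24827 = 509846$)
$- H = \left(-1\right) 509846 = -509846$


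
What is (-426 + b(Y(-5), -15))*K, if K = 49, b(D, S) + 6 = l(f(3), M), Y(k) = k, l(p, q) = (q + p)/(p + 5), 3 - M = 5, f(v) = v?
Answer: -169295/8 ≈ -21162.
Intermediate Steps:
M = -2 (M = 3 - 1*5 = 3 - 5 = -2)
l(p, q) = (p + q)/(5 + p)
b(D, S) = -47/8 (b(D, S) = -6 + (3 - 2)/(5 + 3) = -6 + 1/8 = -6 + (⅛)*1 = -6 + ⅛ = -47/8)
(-426 + b(Y(-5), -15))*K = (-426 - 47/8)*49 = -3455/8*49 = -169295/8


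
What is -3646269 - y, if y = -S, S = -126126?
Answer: -3772395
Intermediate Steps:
y = 126126 (y = -1*(-126126) = 126126)
-3646269 - y = -3646269 - 1*126126 = -3646269 - 126126 = -3772395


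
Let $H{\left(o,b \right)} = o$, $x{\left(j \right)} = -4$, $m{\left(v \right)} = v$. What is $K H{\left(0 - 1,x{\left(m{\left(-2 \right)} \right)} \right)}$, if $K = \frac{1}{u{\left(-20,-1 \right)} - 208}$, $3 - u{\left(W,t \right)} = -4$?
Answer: $\frac{1}{201} \approx 0.0049751$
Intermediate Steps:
$u{\left(W,t \right)} = 7$ ($u{\left(W,t \right)} = 3 - -4 = 3 + 4 = 7$)
$K = - \frac{1}{201}$ ($K = \frac{1}{7 - 208} = \frac{1}{-201} = - \frac{1}{201} \approx -0.0049751$)
$K H{\left(0 - 1,x{\left(m{\left(-2 \right)} \right)} \right)} = - \frac{0 - 1}{201} = \left(- \frac{1}{201}\right) \left(-1\right) = \frac{1}{201}$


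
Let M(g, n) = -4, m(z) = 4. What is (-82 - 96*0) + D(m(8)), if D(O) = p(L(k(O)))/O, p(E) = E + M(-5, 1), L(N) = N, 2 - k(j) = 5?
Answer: -335/4 ≈ -83.750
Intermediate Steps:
k(j) = -3 (k(j) = 2 - 1*5 = 2 - 5 = -3)
p(E) = -4 + E (p(E) = E - 4 = -4 + E)
D(O) = -7/O (D(O) = (-4 - 3)/O = -7/O)
(-82 - 96*0) + D(m(8)) = (-82 - 96*0) - 7/4 = (-82 + 0) - 7*1/4 = -82 - 7/4 = -335/4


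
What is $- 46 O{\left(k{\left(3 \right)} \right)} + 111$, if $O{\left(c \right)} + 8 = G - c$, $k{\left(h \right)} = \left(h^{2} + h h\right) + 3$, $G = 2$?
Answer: $1353$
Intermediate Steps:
$k{\left(h \right)} = 3 + 2 h^{2}$ ($k{\left(h \right)} = \left(h^{2} + h^{2}\right) + 3 = 2 h^{2} + 3 = 3 + 2 h^{2}$)
$O{\left(c \right)} = -6 - c$ ($O{\left(c \right)} = -8 - \left(-2 + c\right) = -6 - c$)
$- 46 O{\left(k{\left(3 \right)} \right)} + 111 = - 46 \left(-6 - \left(3 + 2 \cdot 3^{2}\right)\right) + 111 = - 46 \left(-6 - \left(3 + 2 \cdot 9\right)\right) + 111 = - 46 \left(-6 - \left(3 + 18\right)\right) + 111 = - 46 \left(-6 - 21\right) + 111 = \left(-46\right) \left(-27\right) + 111 = 1242 + 111 = 1353$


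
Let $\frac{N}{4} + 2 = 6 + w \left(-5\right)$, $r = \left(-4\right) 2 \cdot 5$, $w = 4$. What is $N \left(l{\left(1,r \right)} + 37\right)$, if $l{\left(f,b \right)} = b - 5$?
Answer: $512$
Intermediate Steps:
$r = -40$ ($r = \left(-8\right) 5 = -40$)
$N = -64$ ($N = -8 + 4 \left(6 + 4 \left(-5\right)\right) = -8 + 4 \left(6 - 20\right) = -8 + 4 \left(-14\right) = -8 - 56 = -64$)
$l{\left(f,b \right)} = -5 + b$ ($l{\left(f,b \right)} = b - 5 = -5 + b$)
$N \left(l{\left(1,r \right)} + 37\right) = - 64 \left(\left(-5 - 40\right) + 37\right) = - 64 \left(-45 + 37\right) = \left(-64\right) \left(-8\right) = 512$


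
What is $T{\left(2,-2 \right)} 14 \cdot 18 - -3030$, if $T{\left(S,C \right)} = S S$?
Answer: $4038$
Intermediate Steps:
$T{\left(S,C \right)} = S^{2}$
$T{\left(2,-2 \right)} 14 \cdot 18 - -3030 = 2^{2} \cdot 14 \cdot 18 - -3030 = 4 \cdot 14 \cdot 18 + 3030 = 56 \cdot 18 + 3030 = 1008 + 3030 = 4038$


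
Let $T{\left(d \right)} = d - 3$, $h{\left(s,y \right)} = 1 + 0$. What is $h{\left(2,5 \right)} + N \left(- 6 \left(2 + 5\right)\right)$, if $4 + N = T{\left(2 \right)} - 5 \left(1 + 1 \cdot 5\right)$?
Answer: $1471$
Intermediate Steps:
$h{\left(s,y \right)} = 1$
$T{\left(d \right)} = -3 + d$
$N = -35$ ($N = -4 + \left(\left(-3 + 2\right) - 5 \left(1 + 1 \cdot 5\right)\right) = -4 - \left(1 + 5 \left(1 + 5\right)\right) = -4 - 31 = -35$)
$h{\left(2,5 \right)} + N \left(- 6 \left(2 + 5\right)\right) = 1 - 35 \left(- 6 \left(2 + 5\right)\right) = 1 - 35 \left(\left(-6\right) 7\right) = 1 - -1470 = 1 + 1470 = 1471$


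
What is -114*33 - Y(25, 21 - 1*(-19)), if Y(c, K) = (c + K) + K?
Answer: -3867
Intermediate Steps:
Y(c, K) = c + 2*K (Y(c, K) = (K + c) + K = c + 2*K)
-114*33 - Y(25, 21 - 1*(-19)) = -114*33 - (25 + 2*(21 - 1*(-19))) = -3762 - (25 + 2*(21 + 19)) = -3762 - (25 + 2*40) = -3762 - (25 + 80) = -3762 - 1*105 = -3762 - 105 = -3867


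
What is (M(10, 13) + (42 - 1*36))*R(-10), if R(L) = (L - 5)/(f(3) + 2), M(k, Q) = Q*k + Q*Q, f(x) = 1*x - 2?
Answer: -1525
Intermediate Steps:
f(x) = -2 + x (f(x) = x - 2 = -2 + x)
M(k, Q) = Q² + Q*k (M(k, Q) = Q*k + Q² = Q² + Q*k)
R(L) = -5/3 + L/3 (R(L) = (L - 5)/((-2 + 3) + 2) = (-5 + L)/(1 + 2) = (-5 + L)/3 = (-5 + L)*(⅓) = -5/3 + L/3)
(M(10, 13) + (42 - 1*36))*R(-10) = (13*(13 + 10) + (42 - 1*36))*(-5/3 + (⅓)*(-10)) = (13*23 + (42 - 36))*(-5/3 - 10/3) = (299 + 6)*(-5) = 305*(-5) = -1525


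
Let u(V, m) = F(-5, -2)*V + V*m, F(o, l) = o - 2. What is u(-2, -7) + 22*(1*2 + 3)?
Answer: 138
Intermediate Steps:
F(o, l) = -2 + o
u(V, m) = -7*V + V*m (u(V, m) = (-2 - 5)*V + V*m = -7*V + V*m)
u(-2, -7) + 22*(1*2 + 3) = -2*(-7 - 7) + 22*(1*2 + 3) = -2*(-14) + 22*(2 + 3) = 28 + 22*5 = 28 + 110 = 138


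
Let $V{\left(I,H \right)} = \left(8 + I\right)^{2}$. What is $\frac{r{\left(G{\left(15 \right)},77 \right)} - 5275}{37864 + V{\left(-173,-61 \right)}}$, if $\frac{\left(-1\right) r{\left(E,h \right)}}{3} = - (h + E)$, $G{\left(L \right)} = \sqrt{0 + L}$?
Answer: $- \frac{5044}{65089} + \frac{3 \sqrt{15}}{65089} \approx -0.077315$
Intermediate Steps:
$G{\left(L \right)} = \sqrt{L}$
$r{\left(E,h \right)} = 3 E + 3 h$ ($r{\left(E,h \right)} = - 3 \left(- (h + E)\right) = - 3 \left(- (E + h)\right) = - 3 \left(- E - h\right) = 3 E + 3 h$)
$\frac{r{\left(G{\left(15 \right)},77 \right)} - 5275}{37864 + V{\left(-173,-61 \right)}} = \frac{\left(3 \sqrt{15} + 3 \cdot 77\right) - 5275}{37864 + \left(8 - 173\right)^{2}} = \frac{\left(3 \sqrt{15} + 231\right) - 5275}{37864 + \left(-165\right)^{2}} = \frac{\left(231 + 3 \sqrt{15}\right) - 5275}{37864 + 27225} = \frac{-5044 + 3 \sqrt{15}}{65089} = \left(-5044 + 3 \sqrt{15}\right) \frac{1}{65089} = - \frac{5044}{65089} + \frac{3 \sqrt{15}}{65089}$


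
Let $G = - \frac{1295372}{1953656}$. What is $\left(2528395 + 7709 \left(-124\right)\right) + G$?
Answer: $\frac{768020434463}{488414} \approx 1.5725 \cdot 10^{6}$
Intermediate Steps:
$G = - \frac{323843}{488414}$ ($G = \left(-1295372\right) \frac{1}{1953656} = - \frac{323843}{488414} \approx -0.66305$)
$\left(2528395 + 7709 \left(-124\right)\right) + G = \left(2528395 + 7709 \left(-124\right)\right) - \frac{323843}{488414} = \left(2528395 - 955916\right) - \frac{323843}{488414} = 1572479 - \frac{323843}{488414} = \frac{768020434463}{488414}$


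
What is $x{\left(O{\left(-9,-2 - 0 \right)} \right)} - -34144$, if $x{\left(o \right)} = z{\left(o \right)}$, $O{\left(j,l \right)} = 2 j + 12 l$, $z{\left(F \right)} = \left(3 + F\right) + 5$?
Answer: $34110$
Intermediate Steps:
$z{\left(F \right)} = 8 + F$
$x{\left(o \right)} = 8 + o$
$x{\left(O{\left(-9,-2 - 0 \right)} \right)} - -34144 = \left(8 + \left(2 \left(-9\right) + 12 \left(-2 - 0\right)\right)\right) - -34144 = \left(8 + \left(-18 + 12 \left(-2 + 0\right)\right)\right) + 34144 = \left(8 + \left(-18 + 12 \left(-2\right)\right)\right) + 34144 = \left(8 - 42\right) + 34144 = -34 + 34144 = 34110$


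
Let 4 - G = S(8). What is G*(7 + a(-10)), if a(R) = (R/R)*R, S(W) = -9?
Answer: -39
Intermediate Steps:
G = 13 (G = 4 - 1*(-9) = 4 + 9 = 13)
a(R) = R (a(R) = 1*R = R)
G*(7 + a(-10)) = 13*(7 - 10) = 13*(-3) = -39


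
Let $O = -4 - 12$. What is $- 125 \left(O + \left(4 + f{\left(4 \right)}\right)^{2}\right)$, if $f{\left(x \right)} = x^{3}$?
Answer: $-576000$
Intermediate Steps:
$O = -16$ ($O = -4 - 12 = -16$)
$- 125 \left(O + \left(4 + f{\left(4 \right)}\right)^{2}\right) = - 125 \left(-16 + \left(4 + 4^{3}\right)^{2}\right) = - 125 \left(-16 + \left(4 + 64\right)^{2}\right) = - 125 \left(-16 + 68^{2}\right) = - 125 \left(-16 + 4624\right) = \left(-125\right) 4608 = -576000$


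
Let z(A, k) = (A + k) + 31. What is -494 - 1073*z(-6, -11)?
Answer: -15516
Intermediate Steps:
z(A, k) = 31 + A + k
-494 - 1073*z(-6, -11) = -494 - 1073*(31 - 6 - 11) = -494 - 1073*14 = -494 - 15022 = -15516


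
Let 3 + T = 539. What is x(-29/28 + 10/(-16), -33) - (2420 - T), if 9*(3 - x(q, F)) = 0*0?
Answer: -1881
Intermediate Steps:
x(q, F) = 3 (x(q, F) = 3 - 0*0 = 3 - ⅑*0 = 3 + 0 = 3)
T = 536 (T = -3 + 539 = 536)
x(-29/28 + 10/(-16), -33) - (2420 - T) = 3 - (2420 - 1*536) = 3 - (2420 - 536) = 3 - 1*1884 = 3 - 1884 = -1881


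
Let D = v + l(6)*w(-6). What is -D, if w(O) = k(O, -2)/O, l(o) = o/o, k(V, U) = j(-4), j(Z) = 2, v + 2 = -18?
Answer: 61/3 ≈ 20.333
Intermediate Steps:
v = -20 (v = -2 - 18 = -20)
k(V, U) = 2
l(o) = 1
w(O) = 2/O
D = -61/3 (D = -20 + 1*(2/(-6)) = -20 + 1*(2*(-⅙)) = -20 + 1*(-⅓) = -20 - ⅓ = -61/3 ≈ -20.333)
-D = -1*(-61/3) = 61/3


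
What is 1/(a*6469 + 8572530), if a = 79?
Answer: 1/9083581 ≈ 1.1009e-7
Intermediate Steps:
1/(a*6469 + 8572530) = 1/(79*6469 + 8572530) = 1/(511051 + 8572530) = 1/9083581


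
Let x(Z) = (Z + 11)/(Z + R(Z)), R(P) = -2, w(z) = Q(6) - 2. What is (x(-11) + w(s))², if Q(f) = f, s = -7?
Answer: 16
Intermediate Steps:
w(z) = 4 (w(z) = 6 - 2 = 4)
x(Z) = (11 + Z)/(-2 + Z) (x(Z) = (Z + 11)/(Z - 2) = (11 + Z)/(-2 + Z))
(x(-11) + w(s))² = ((11 - 11)/(-2 - 11) + 4)² = (0/(-13) + 4)² = (-1/13*0 + 4)² = (0 + 4)² = 4² = 16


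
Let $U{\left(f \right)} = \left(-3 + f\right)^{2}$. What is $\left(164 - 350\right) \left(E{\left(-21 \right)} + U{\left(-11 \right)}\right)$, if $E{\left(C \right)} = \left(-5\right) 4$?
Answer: $-32736$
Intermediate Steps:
$E{\left(C \right)} = -20$
$\left(164 - 350\right) \left(E{\left(-21 \right)} + U{\left(-11 \right)}\right) = \left(164 - 350\right) \left(-20 + \left(-3 - 11\right)^{2}\right) = - 186 \left(-20 + \left(-14\right)^{2}\right) = - 186 \left(-20 + 196\right) = \left(-186\right) 176 = -32736$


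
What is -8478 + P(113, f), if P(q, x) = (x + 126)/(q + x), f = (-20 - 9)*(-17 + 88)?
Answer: -16496255/1946 ≈ -8477.0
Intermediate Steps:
f = -2059 (f = -29*71 = -2059)
P(q, x) = (126 + x)/(q + x)
-8478 + P(113, f) = -8478 + (126 - 2059)/(113 - 2059) = -8478 - 1933/(-1946) = -8478 - 1/1946*(-1933) = -8478 + 1933/1946 = -16496255/1946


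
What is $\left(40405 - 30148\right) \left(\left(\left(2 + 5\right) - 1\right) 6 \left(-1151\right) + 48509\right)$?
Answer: $72547761$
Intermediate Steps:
$\left(40405 - 30148\right) \left(\left(\left(2 + 5\right) - 1\right) 6 \left(-1151\right) + 48509\right) = 10257 \left(\left(7 - 1\right) 6 \left(-1151\right) + 48509\right) = 10257 \left(6 \cdot 6 \left(-1151\right) + 48509\right) = 10257 \left(36 \left(-1151\right) + 48509\right) = 10257 \left(-41436 + 48509\right) = 10257 \cdot 7073 = 72547761$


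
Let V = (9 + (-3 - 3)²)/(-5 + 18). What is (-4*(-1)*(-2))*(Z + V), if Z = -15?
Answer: 1200/13 ≈ 92.308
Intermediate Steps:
V = 45/13 (V = (9 + (-6)²)/13 = (9 + 36)*(1/13) = 45*(1/13) = 45/13 ≈ 3.4615)
(-4*(-1)*(-2))*(Z + V) = (-4*(-1)*(-2))*(-15 + 45/13) = (4*(-2))*(-150/13) = -8*(-150/13) = 1200/13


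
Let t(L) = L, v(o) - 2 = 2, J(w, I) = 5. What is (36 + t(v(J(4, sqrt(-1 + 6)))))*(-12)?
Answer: -480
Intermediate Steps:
v(o) = 4 (v(o) = 2 + 2 = 4)
(36 + t(v(J(4, sqrt(-1 + 6)))))*(-12) = (36 + 4)*(-12) = 40*(-12) = -480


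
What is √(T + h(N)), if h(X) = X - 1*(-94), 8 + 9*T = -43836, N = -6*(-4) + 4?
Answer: I*√42746/3 ≈ 68.917*I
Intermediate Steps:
N = 28 (N = 24 + 4 = 28)
T = -43844/9 (T = -8/9 + (⅑)*(-43836) = -8/9 - 14612/3 = -43844/9 ≈ -4871.6)
h(X) = 94 + X (h(X) = X + 94 = 94 + X)
√(T + h(N)) = √(-43844/9 + (94 + 28)) = √(-43844/9 + 122) = √(-42746/9) = I*√42746/3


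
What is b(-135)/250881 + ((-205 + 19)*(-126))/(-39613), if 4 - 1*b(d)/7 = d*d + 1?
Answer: -520592558/473245193 ≈ -1.1000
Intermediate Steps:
b(d) = 21 - 7*d**2 (b(d) = 28 - 7*(d*d + 1) = 28 - 7*(d**2 + 1) = 28 - 7*(1 + d**2) = 28 + (-7 - 7*d**2) = 21 - 7*d**2)
b(-135)/250881 + ((-205 + 19)*(-126))/(-39613) = (21 - 7*(-135)**2)/250881 + ((-205 + 19)*(-126))/(-39613) = (21 - 7*18225)*(1/250881) - 186*(-126)*(-1/39613) = (21 - 127575)*(1/250881) + 23436*(-1/39613) = -127554*1/250881 - 3348/5659 = -42518/83627 - 3348/5659 = -520592558/473245193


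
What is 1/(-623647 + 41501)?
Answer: -1/582146 ≈ -1.7178e-6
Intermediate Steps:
1/(-623647 + 41501) = 1/(-582146) = -1/582146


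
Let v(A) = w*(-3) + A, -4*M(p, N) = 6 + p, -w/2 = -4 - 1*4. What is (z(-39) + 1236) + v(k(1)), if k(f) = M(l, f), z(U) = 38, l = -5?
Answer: 4903/4 ≈ 1225.8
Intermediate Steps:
w = 16 (w = -2*(-4 - 1*4) = -2*(-4 - 4) = -2*(-8) = 16)
M(p, N) = -3/2 - p/4 (M(p, N) = -(6 + p)/4 = -3/2 - p/4)
k(f) = -¼ (k(f) = -3/2 - ¼*(-5) = -3/2 + 5/4 = -¼)
v(A) = -48 + A (v(A) = 16*(-3) + A = -48 + A)
(z(-39) + 1236) + v(k(1)) = (38 + 1236) + (-48 - ¼) = 1274 - 193/4 = 4903/4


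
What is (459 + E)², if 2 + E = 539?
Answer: 992016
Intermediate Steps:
E = 537 (E = -2 + 539 = 537)
(459 + E)² = (459 + 537)² = 996² = 992016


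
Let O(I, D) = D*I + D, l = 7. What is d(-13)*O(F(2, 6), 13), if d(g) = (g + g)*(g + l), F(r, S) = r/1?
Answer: 6084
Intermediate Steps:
F(r, S) = r (F(r, S) = r*1 = r)
O(I, D) = D + D*I
d(g) = 2*g*(7 + g) (d(g) = (g + g)*(g + 7) = (2*g)*(7 + g) = 2*g*(7 + g))
d(-13)*O(F(2, 6), 13) = (2*(-13)*(7 - 13))*(13*(1 + 2)) = (2*(-13)*(-6))*(13*3) = 156*39 = 6084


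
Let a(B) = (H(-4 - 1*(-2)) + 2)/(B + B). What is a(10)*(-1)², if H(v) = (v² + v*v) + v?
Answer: ⅖ ≈ 0.40000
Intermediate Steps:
H(v) = v + 2*v² (H(v) = (v² + v²) + v = 2*v² + v = v + 2*v²)
a(B) = 4/B (a(B) = ((-4 - 1*(-2))*(1 + 2*(-4 - 1*(-2))) + 2)/(B + B) = ((-4 + 2)*(1 + 2*(-4 + 2)) + 2)/((2*B)) = (-2*(1 + 2*(-2)) + 2)*(1/(2*B)) = (-2*(1 - 4) + 2)*(1/(2*B)) = (-2*(-3) + 2)*(1/(2*B)) = (6 + 2)*(1/(2*B)) = 8*(1/(2*B)) = 4/B)
a(10)*(-1)² = (4/10)*(-1)² = (4*(⅒))*1 = (⅖)*1 = ⅖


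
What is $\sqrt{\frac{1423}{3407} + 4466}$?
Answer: $\frac{\sqrt{51844608595}}{3407} \approx 66.831$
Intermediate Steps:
$\sqrt{\frac{1423}{3407} + 4466} = \sqrt{\frac{15217085}{3407}} = \frac{\sqrt{51844608595}}{3407}$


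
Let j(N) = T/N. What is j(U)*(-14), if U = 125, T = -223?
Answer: 3122/125 ≈ 24.976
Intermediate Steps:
j(N) = -223/N
j(U)*(-14) = -223/125*(-14) = 3122/125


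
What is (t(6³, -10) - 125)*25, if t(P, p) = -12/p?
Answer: -3095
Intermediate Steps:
(t(6³, -10) - 125)*25 = (-12/(-10) - 125)*25 = (-12*(-⅒) - 125)*25 = (6/5 - 125)*25 = -619/5*25 = -3095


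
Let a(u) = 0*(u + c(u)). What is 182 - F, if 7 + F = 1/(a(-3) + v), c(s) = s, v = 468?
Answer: 88451/468 ≈ 189.00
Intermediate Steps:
a(u) = 0 (a(u) = 0*(u + u) = 0*(2*u) = 0)
F = -3275/468 (F = -7 + 1/(0 + 468) = -7 + 1/468 = -3275/468 ≈ -6.9979)
182 - F = 182 - 1*(-3275/468) = 182 + 3275/468 = 88451/468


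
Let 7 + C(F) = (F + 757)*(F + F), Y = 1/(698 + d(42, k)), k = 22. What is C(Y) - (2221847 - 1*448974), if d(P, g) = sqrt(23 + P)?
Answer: -420711719309664634/237304405321 - 737531238*sqrt(65)/237304405321 ≈ -1.7729e+6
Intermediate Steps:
Y = 1/(698 + sqrt(65)) (Y = 1/(698 + sqrt(23 + 42)) = 1/(698 + sqrt(65)) ≈ 0.0014163)
C(F) = -7 + 2*F*(757 + F) (C(F) = -7 + (F + 757)*(F + F) = -7 + (757 + F)*(2*F) = -7 + 2*F*(757 + F))
C(Y) - (2221847 - 1*448974) = (-7 + 2*(698/487139 - sqrt(65)/487139)**2 + 1514*(698/487139 - sqrt(65)/487139)) - (2221847 - 1*448974) = (-7 + 2*(698/487139 - sqrt(65)/487139)**2 + (1056772/487139 - 1514*sqrt(65)/487139)) - (2221847 - 448974) = (-2353201/487139 + 2*(698/487139 - sqrt(65)/487139)**2 - 1514*sqrt(65)/487139) - 1*1772873 = (-2353201/487139 + 2*(698/487139 - sqrt(65)/487139)**2 - 1514*sqrt(65)/487139) - 1772873 = -863637933548/487139 + 2*(698/487139 - sqrt(65)/487139)**2 - 1514*sqrt(65)/487139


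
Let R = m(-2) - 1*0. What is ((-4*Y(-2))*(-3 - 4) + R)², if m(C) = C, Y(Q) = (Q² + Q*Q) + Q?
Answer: 27556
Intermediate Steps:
Y(Q) = Q + 2*Q² (Y(Q) = (Q² + Q²) + Q = 2*Q² + Q = Q + 2*Q²)
R = -2 (R = -2 - 1*0 = -2 + 0 = -2)
((-4*Y(-2))*(-3 - 4) + R)² = ((-(-8)*(1 + 2*(-2)))*(-3 - 4) - 2)² = (-(-8)*(1 - 4)*(-7) - 2)² = (-(-8)*(-3)*(-7) - 2)² = (-4*6*(-7) - 2)² = (-24*(-7) - 2)² = (168 - 2)² = 166² = 27556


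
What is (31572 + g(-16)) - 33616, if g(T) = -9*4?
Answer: -2080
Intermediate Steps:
g(T) = -36
(31572 + g(-16)) - 33616 = (31572 - 36) - 33616 = 31536 - 33616 = -2080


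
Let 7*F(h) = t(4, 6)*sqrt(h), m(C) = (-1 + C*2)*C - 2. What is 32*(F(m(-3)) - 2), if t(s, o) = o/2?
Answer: -64 + 96*sqrt(19)/7 ≈ -4.2208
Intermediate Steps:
t(s, o) = o/2 (t(s, o) = o*(1/2) = o/2)
m(C) = -2 + C*(-1 + 2*C) (m(C) = (-1 + 2*C)*C - 2 = C*(-1 + 2*C) - 2 = -2 + C*(-1 + 2*C))
F(h) = 3*sqrt(h)/7 (F(h) = (((1/2)*6)*sqrt(h))/7 = (3*sqrt(h))/7 = 3*sqrt(h)/7)
32*(F(m(-3)) - 2) = 32*(3*sqrt(-2 - 1*(-3) + 2*(-3)**2)/7 - 2) = 32*(3*sqrt(-2 + 3 + 2*9)/7 - 2) = 32*(3*sqrt(-2 + 3 + 18)/7 - 2) = 32*(3*sqrt(19)/7 - 2) = 32*(-2 + 3*sqrt(19)/7) = -64 + 96*sqrt(19)/7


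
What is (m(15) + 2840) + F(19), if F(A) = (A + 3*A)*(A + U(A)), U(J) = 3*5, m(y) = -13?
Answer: 5411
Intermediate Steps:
U(J) = 15
F(A) = 4*A*(15 + A) (F(A) = (A + 3*A)*(A + 15) = (4*A)*(15 + A) = 4*A*(15 + A))
(m(15) + 2840) + F(19) = (-13 + 2840) + 4*19*(15 + 19) = 2827 + 4*19*34 = 2827 + 2584 = 5411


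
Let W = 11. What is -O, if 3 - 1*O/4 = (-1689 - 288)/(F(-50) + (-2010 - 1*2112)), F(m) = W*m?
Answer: -12039/1168 ≈ -10.307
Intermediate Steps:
F(m) = 11*m
O = 12039/1168 (O = 12 - 4*(-1689 - 288)/(11*(-50) + (-2010 - 1*2112)) = 12 - (-7908)/(-550 + (-2010 - 2112)) = 12 - (-7908)/(-550 - 4122) = 12 - (-7908)/(-4672) = 12 - (-7908)*(-1)/4672 = 12 - 4*1977/4672 = 12 - 1977/1168 = 12039/1168 ≈ 10.307)
-O = -1*12039/1168 = -12039/1168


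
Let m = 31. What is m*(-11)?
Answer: -341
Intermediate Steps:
m*(-11) = 31*(-11) = -341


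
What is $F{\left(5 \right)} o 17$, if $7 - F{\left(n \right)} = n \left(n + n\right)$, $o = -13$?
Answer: $9503$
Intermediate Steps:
$F{\left(n \right)} = 7 - 2 n^{2}$ ($F{\left(n \right)} = 7 - n \left(n + n\right) = 7 - n 2 n = 7 - 2 n^{2}$)
$F{\left(5 \right)} o 17 = \left(7 - 2 \cdot 5^{2}\right) \left(-13\right) 17 = \left(7 - 50\right) \left(-13\right) 17 = \left(-43\right) \left(-13\right) 17 = 559 \cdot 17 = 9503$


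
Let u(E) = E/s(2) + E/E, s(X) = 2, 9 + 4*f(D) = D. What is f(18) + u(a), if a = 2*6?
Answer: 37/4 ≈ 9.2500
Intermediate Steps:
f(D) = -9/4 + D/4
a = 12
u(E) = 1 + E/2 (u(E) = E/2 + E/E = E*(½) + 1 = E/2 + 1 = 1 + E/2)
f(18) + u(a) = (-9/4 + (¼)*18) + (1 + (½)*12) = (-9/4 + 9/2) + (1 + 6) = 9/4 + 7 = 37/4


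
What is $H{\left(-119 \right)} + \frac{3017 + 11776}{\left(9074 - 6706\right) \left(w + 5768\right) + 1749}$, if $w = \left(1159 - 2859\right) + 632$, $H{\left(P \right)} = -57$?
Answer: $- \frac{634472100}{11131349} \approx -56.999$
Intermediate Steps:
$w = -1068$ ($w = -1700 + 632 = -1068$)
$H{\left(-119 \right)} + \frac{3017 + 11776}{\left(9074 - 6706\right) \left(w + 5768\right) + 1749} = -57 + \frac{3017 + 11776}{\left(9074 - 6706\right) \left(-1068 + 5768\right) + 1749} = -57 + \frac{14793}{2368 \cdot 4700 + 1749} = -57 + \frac{14793}{11129600 + 1749} = -57 + \frac{14793}{11131349} = - \frac{634472100}{11131349}$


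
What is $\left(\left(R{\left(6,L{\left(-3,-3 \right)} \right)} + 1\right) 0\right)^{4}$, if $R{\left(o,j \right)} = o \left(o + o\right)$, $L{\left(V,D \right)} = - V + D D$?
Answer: $0$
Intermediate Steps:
$L{\left(V,D \right)} = D^{2} - V$ ($L{\left(V,D \right)} = - V + D^{2} = D^{2} - V$)
$R{\left(o,j \right)} = 2 o^{2}$ ($R{\left(o,j \right)} = o 2 o = 2 o^{2}$)
$\left(\left(R{\left(6,L{\left(-3,-3 \right)} \right)} + 1\right) 0\right)^{4} = \left(\left(2 \cdot 6^{2} + 1\right) 0\right)^{4} = \left(\left(2 \cdot 36 + 1\right) 0\right)^{4} = \left(\left(72 + 1\right) 0\right)^{4} = \left(73 \cdot 0\right)^{4} = 0^{4} = 0$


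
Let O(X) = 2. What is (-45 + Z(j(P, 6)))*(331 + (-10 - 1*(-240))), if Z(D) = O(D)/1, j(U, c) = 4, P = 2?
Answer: -24123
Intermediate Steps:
Z(D) = 2 (Z(D) = 2/1 = 2*1 = 2)
(-45 + Z(j(P, 6)))*(331 + (-10 - 1*(-240))) = (-45 + 2)*(331 + (-10 - 1*(-240))) = -43*(331 + (-10 + 240)) = -43*(331 + 230) = -43*561 = -24123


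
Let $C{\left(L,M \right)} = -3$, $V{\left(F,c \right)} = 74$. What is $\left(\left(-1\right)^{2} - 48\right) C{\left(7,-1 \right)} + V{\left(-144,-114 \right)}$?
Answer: $215$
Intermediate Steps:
$\left(\left(-1\right)^{2} - 48\right) C{\left(7,-1 \right)} + V{\left(-144,-114 \right)} = \left(\left(-1\right)^{2} - 48\right) \left(-3\right) + 74 = \left(1 - 48\right) \left(-3\right) + 74 = \left(-47\right) \left(-3\right) + 74 = 141 + 74 = 215$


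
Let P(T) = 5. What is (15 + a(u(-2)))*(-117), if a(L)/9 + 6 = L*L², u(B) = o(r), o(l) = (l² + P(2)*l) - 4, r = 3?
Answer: -8419437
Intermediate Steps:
o(l) = -4 + l² + 5*l (o(l) = (l² + 5*l) - 4 = -4 + l² + 5*l)
u(B) = 20 (u(B) = -4 + 3² + 5*3 = -4 + 9 + 15 = 20)
a(L) = -54 + 9*L³ (a(L) = -54 + 9*(L*L²) = -54 + 9*L³)
(15 + a(u(-2)))*(-117) = (15 + (-54 + 9*20³))*(-117) = (15 + (-54 + 9*8000))*(-117) = (15 + (-54 + 72000))*(-117) = (15 + 71946)*(-117) = 71961*(-117) = -8419437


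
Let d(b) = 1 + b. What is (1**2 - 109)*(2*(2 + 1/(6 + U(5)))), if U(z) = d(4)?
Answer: -4968/11 ≈ -451.64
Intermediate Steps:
U(z) = 5 (U(z) = 1 + 4 = 5)
(1**2 - 109)*(2*(2 + 1/(6 + U(5)))) = (1**2 - 109)*(2*(2 + 1/(6 + 5))) = (1 - 109)*(2*(2 + 1/11)) = -216*(2 + 1*(1/11)) = -216*(2 + 1/11) = -216*23/11 = -108*46/11 = -4968/11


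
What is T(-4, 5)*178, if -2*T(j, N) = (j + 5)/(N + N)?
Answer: -89/10 ≈ -8.9000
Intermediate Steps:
T(j, N) = -(5 + j)/(4*N) (T(j, N) = -(j + 5)/(2*(N + N)) = -(5 + j)/(2*(2*N)) = -(5 + j)*1/(2*N)/2 = -(5 + j)/(4*N))
T(-4, 5)*178 = ((¼)*(-5 - 1*(-4))/5)*178 = ((¼)*(⅕)*(-5 + 4))*178 = ((¼)*(⅕)*(-1))*178 = -1/20*178 = -89/10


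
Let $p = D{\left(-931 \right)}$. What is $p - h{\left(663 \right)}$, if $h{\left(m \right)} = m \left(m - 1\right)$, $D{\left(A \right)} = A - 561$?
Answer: $-440398$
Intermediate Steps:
$D{\left(A \right)} = -561 + A$
$p = -1492$ ($p = -561 - 931 = -1492$)
$h{\left(m \right)} = m \left(-1 + m\right)$
$p - h{\left(663 \right)} = -1492 - 663 \left(-1 + 663\right) = -1492 - 663 \cdot 662 = -1492 - 438906 = -440398$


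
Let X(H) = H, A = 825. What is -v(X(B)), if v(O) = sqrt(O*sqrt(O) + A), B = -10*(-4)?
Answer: -sqrt(825 + 80*sqrt(10)) ≈ -32.833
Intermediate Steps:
B = 40
v(O) = sqrt(825 + O**(3/2)) (v(O) = sqrt(O*sqrt(O) + 825) = sqrt(O**(3/2) + 825) = sqrt(825 + O**(3/2)))
-v(X(B)) = -sqrt(825 + 40**(3/2)) = -sqrt(825 + 80*sqrt(10))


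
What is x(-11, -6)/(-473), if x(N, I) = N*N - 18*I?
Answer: -229/473 ≈ -0.48414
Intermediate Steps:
x(N, I) = N² - 18*I
x(-11, -6)/(-473) = ((-11)² - 18*(-6))/(-473) = (121 + 108)*(-1/473) = 229*(-1/473) = -229/473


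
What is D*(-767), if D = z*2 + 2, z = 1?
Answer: -3068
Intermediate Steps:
D = 4 (D = 1*2 + 2 = 2 + 2 = 4)
D*(-767) = 4*(-767) = -3068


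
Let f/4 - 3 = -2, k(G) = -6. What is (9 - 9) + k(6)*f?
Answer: -24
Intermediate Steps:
f = 4 (f = 12 + 4*(-2) = 12 - 8 = 4)
(9 - 9) + k(6)*f = (9 - 9) - 6*4 = 0 - 24 = -24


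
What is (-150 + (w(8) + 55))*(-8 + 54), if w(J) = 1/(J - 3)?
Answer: -21804/5 ≈ -4360.8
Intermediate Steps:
w(J) = 1/(-3 + J)
(-150 + (w(8) + 55))*(-8 + 54) = (-150 + (1/(-3 + 8) + 55))*(-8 + 54) = (-150 + (1/5 + 55))*46 = (-150 + (⅕ + 55))*46 = (-150 + 276/5)*46 = -474/5*46 = -21804/5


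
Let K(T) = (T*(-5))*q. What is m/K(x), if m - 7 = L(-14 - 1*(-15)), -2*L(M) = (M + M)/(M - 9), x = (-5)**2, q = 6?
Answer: -19/2000 ≈ -0.0095000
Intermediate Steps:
x = 25
L(M) = -M/(-9 + M) (L(M) = -(M + M)/(2*(M - 9)) = -2*M/(2*(-9 + M)) = -M/(-9 + M))
m = 57/8 (m = 7 - (-14 - 1*(-15))/(-9 + (-14 - 1*(-15))) = 7 - (-14 + 15)/(-9 + (-14 + 15)) = 7 - 1*1/(-9 + 1) = 7 - 1*1/(-8) = 7 - 1*1*(-1/8) = 7 + 1/8 = 57/8 ≈ 7.1250)
K(T) = -30*T (K(T) = (T*(-5))*6 = -5*T*6 = -30*T)
m/K(x) = 57/(8*((-30*25))) = (57/8)/(-750) = (57/8)*(-1/750) = -19/2000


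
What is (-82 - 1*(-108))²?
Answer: 676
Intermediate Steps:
(-82 - 1*(-108))² = (-82 + 108)² = 26² = 676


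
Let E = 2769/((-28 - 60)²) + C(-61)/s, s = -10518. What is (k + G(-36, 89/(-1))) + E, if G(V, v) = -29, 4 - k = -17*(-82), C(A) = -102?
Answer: -19258268503/13575232 ≈ -1418.6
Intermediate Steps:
k = -1390 (k = 4 - (-17)*(-82) = 4 - 1*1394 = 4 - 1394 = -1390)
E = 4985705/13575232 (E = 2769/((-28 - 60)²) - 102/(-10518) = 2769/((-88)²) - 102*(-1/10518) = 2769/7744 + 17/1753 = 4985705/13575232 ≈ 0.36726)
(k + G(-36, 89/(-1))) + E = (-1390 - 29) + 4985705/13575232 = -1419 + 4985705/13575232 = -19258268503/13575232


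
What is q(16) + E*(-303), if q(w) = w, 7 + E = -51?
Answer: 17590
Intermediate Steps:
E = -58 (E = -7 - 51 = -58)
q(16) + E*(-303) = 16 - 58*(-303) = 16 + 17574 = 17590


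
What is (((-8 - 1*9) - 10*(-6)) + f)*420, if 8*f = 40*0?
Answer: 18060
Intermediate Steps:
f = 0 (f = (40*0)/8 = (⅛)*0 = 0)
(((-8 - 1*9) - 10*(-6)) + f)*420 = (((-8 - 1*9) - 10*(-6)) + 0)*420 = (((-8 - 9) + 60) + 0)*420 = ((-17 + 60) + 0)*420 = (43 + 0)*420 = 43*420 = 18060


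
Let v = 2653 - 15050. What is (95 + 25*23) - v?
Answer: 13067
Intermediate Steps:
v = -12397
(95 + 25*23) - v = (95 + 25*23) - 1*(-12397) = (95 + 575) + 12397 = 670 + 12397 = 13067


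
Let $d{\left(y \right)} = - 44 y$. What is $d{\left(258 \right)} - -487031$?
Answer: $475679$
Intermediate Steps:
$d{\left(258 \right)} - -487031 = \left(-44\right) 258 - -487031 = -11352 + 487031 = 475679$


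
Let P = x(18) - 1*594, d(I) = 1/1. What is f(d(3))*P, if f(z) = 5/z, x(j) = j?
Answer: -2880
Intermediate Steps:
d(I) = 1
P = -576 (P = 18 - 1*594 = 18 - 594 = -576)
f(d(3))*P = (5/1)*(-576) = (5*1)*(-576) = 5*(-576) = -2880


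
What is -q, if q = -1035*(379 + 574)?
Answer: 986355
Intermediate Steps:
q = -986355 (q = -1035*953 = -986355)
-q = -1*(-986355) = 986355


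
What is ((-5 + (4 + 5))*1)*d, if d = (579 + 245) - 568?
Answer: 1024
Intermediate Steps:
d = 256 (d = 824 - 568 = 256)
((-5 + (4 + 5))*1)*d = ((-5 + (4 + 5))*1)*256 = ((-5 + 9)*1)*256 = (4*1)*256 = 4*256 = 1024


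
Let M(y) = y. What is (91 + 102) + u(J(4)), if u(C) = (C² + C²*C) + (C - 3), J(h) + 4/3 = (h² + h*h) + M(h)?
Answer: 1163378/27 ≈ 43088.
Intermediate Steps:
J(h) = -4/3 + h + 2*h² (J(h) = -4/3 + ((h² + h*h) + h) = -4/3 + ((h² + h²) + h) = -4/3 + (2*h² + h) = -4/3 + (h + 2*h²) = -4/3 + h + 2*h²)
u(C) = -3 + C + C² + C³ (u(C) = (C² + C³) + (-3 + C) = -3 + C + C² + C³)
(91 + 102) + u(J(4)) = (91 + 102) + (-3 + (-4/3 + 4 + 2*4²) + (-4/3 + 4 + 2*4²)² + (-4/3 + 4 + 2*4²)³) = 193 + (-3 + (-4/3 + 4 + 2*16) + (-4/3 + 4 + 2*16)² + (-4/3 + 4 + 2*16)³) = 193 + (-3 + (-4/3 + 4 + 32) + (-4/3 + 4 + 32)² + (-4/3 + 4 + 32)³) = 193 + (-3 + 104/3 + (104/3)² + (104/3)³) = 193 + (-3 + 104/3 + 10816/9 + 1124864/27) = 193 + 1158167/27 = 1163378/27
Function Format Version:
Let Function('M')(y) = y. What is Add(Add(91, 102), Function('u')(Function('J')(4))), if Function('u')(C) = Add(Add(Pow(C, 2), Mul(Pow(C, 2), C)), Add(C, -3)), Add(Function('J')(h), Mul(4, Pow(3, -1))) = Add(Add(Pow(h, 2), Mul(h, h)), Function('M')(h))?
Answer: Rational(1163378, 27) ≈ 43088.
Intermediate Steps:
Function('J')(h) = Add(Rational(-4, 3), h, Mul(2, Pow(h, 2))) (Function('J')(h) = Add(Rational(-4, 3), Add(Add(Pow(h, 2), Mul(h, h)), h)) = Add(Rational(-4, 3), Add(Add(Pow(h, 2), Pow(h, 2)), h)) = Add(Rational(-4, 3), Add(Mul(2, Pow(h, 2)), h)) = Add(Rational(-4, 3), Add(h, Mul(2, Pow(h, 2)))) = Add(Rational(-4, 3), h, Mul(2, Pow(h, 2))))
Function('u')(C) = Add(-3, C, Pow(C, 2), Pow(C, 3)) (Function('u')(C) = Add(Add(Pow(C, 2), Pow(C, 3)), Add(-3, C)) = Add(-3, C, Pow(C, 2), Pow(C, 3)))
Add(Add(91, 102), Function('u')(Function('J')(4))) = Add(Add(91, 102), Add(-3, Add(Rational(-4, 3), 4, Mul(2, Pow(4, 2))), Pow(Add(Rational(-4, 3), 4, Mul(2, Pow(4, 2))), 2), Pow(Add(Rational(-4, 3), 4, Mul(2, Pow(4, 2))), 3))) = Add(193, Add(-3, Add(Rational(-4, 3), 4, Mul(2, 16)), Pow(Add(Rational(-4, 3), 4, Mul(2, 16)), 2), Pow(Add(Rational(-4, 3), 4, Mul(2, 16)), 3))) = Add(193, Add(-3, Add(Rational(-4, 3), 4, 32), Pow(Add(Rational(-4, 3), 4, 32), 2), Pow(Add(Rational(-4, 3), 4, 32), 3))) = Add(193, Add(-3, Rational(104, 3), Pow(Rational(104, 3), 2), Pow(Rational(104, 3), 3))) = Add(193, Add(-3, Rational(104, 3), Rational(10816, 9), Rational(1124864, 27))) = Add(193, Rational(1158167, 27)) = Rational(1163378, 27)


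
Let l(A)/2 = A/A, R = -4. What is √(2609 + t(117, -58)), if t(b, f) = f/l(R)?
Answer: 2*√645 ≈ 50.794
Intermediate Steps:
l(A) = 2 (l(A) = 2*(A/A) = 2*1 = 2)
t(b, f) = f/2
√(2609 + t(117, -58)) = √(2609 + (½)*(-58)) = √(2609 - 29) = √2580 = 2*√645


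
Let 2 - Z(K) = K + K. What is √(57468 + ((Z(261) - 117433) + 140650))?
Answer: √80165 ≈ 283.13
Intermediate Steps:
Z(K) = 2 - 2*K (Z(K) = 2 - (K + K) = 2 - 2*K)
√(57468 + ((Z(261) - 117433) + 140650)) = √(57468 + (((2 - 2*261) - 117433) + 140650)) = √(57468 + (((2 - 522) - 117433) + 140650)) = √(57468 + ((-520 - 117433) + 140650)) = √(57468 + (-117953 + 140650)) = √(57468 + 22697) = √80165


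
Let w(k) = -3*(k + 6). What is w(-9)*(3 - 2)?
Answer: 9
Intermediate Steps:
w(k) = -18 - 3*k (w(k) = -3*(6 + k) = -18 - 3*k)
w(-9)*(3 - 2) = (-18 - 3*(-9))*(3 - 2) = (-18 + 27)*1 = 9*1 = 9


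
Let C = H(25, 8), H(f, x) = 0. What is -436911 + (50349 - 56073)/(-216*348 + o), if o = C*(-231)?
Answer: -304090003/696 ≈ -4.3691e+5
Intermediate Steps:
C = 0
o = 0 (o = 0*(-231) = 0)
-436911 + (50349 - 56073)/(-216*348 + o) = -436911 + (50349 - 56073)/(-216*348 + 0) = -436911 - 5724/(-75168 + 0) = -436911 - 5724/(-75168) = -436911 - 5724*(-1/75168) = -436911 + 53/696 = -304090003/696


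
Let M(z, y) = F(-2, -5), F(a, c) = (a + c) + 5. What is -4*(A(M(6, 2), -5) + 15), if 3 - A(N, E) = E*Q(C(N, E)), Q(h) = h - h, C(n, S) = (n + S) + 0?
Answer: -72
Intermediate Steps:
C(n, S) = S + n (C(n, S) = (S + n) + 0 = S + n)
Q(h) = 0
F(a, c) = 5 + a + c
M(z, y) = -2 (M(z, y) = 5 - 2 - 5 = -2)
A(N, E) = 3 (A(N, E) = 3 - E*0 = 3 - 1*0 = 3 + 0 = 3)
-4*(A(M(6, 2), -5) + 15) = -4*(3 + 15) = -4*18 = -72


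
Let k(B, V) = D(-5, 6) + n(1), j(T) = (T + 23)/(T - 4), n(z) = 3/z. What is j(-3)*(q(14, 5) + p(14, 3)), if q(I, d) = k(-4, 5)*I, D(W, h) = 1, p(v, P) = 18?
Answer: -1480/7 ≈ -211.43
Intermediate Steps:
j(T) = (23 + T)/(-4 + T)
k(B, V) = 4 (k(B, V) = 1 + 3/1 = 1 + 3*1 = 1 + 3 = 4)
q(I, d) = 4*I
j(-3)*(q(14, 5) + p(14, 3)) = ((23 - 3)/(-4 - 3))*(4*14 + 18) = (20/(-7))*(56 + 18) = -1/7*20*74 = -20/7*74 = -1480/7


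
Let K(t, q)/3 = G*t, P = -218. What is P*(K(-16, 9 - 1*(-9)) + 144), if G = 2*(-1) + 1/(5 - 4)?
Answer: -41856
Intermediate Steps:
G = -1 (G = -2 + 1/1 = -2 + 1 = -1)
K(t, q) = -3*t (K(t, q) = 3*(-t) = -3*t)
P*(K(-16, 9 - 1*(-9)) + 144) = -218*(-3*(-16) + 144) = -218*(48 + 144) = -218*192 = -41856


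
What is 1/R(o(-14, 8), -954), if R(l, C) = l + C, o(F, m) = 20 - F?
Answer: -1/920 ≈ -0.0010870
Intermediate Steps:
R(l, C) = C + l
1/R(o(-14, 8), -954) = 1/(-954 + (20 - 1*(-14))) = 1/(-954 + (20 + 14)) = 1/(-954 + 34) = 1/(-920) = -1/920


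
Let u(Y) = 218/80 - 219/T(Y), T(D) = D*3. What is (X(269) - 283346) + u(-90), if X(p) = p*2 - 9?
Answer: -101812847/360 ≈ -2.8281e+5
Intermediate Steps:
T(D) = 3*D
u(Y) = 109/40 - 73/Y (u(Y) = 218/80 - 219*1/(3*Y) = 218*(1/80) - 73/Y = 109/40 - 73/Y)
X(p) = -9 + 2*p (X(p) = 2*p - 9 = -9 + 2*p)
(X(269) - 283346) + u(-90) = ((-9 + 2*269) - 283346) + (109/40 - 73/(-90)) = ((-9 + 538) - 283346) + (109/40 - 73*(-1/90)) = (529 - 283346) + (109/40 + 73/90) = -282817 + 1273/360 = -101812847/360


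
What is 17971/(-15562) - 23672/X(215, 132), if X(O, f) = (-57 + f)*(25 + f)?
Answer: -579992189/183242550 ≈ -3.1652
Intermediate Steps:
17971/(-15562) - 23672/X(215, 132) = 17971/(-15562) - 23672/(-1425 + 132**2 - 32*132) = 17971*(-1/15562) - 23672/(-1425 + 17424 - 4224) = -17971/15562 - 23672/11775 = -579992189/183242550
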